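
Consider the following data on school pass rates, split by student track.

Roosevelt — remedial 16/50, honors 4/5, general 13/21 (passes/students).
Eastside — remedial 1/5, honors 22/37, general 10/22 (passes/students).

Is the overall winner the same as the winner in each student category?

Remedial: Roosevelt 16/50 = 32.0%, Eastside 1/5 = 20.0% → Roosevelt
Honors: Roosevelt 4/5 = 80.0%, Eastside 22/37 = 59.5% → Roosevelt
General: Roosevelt 13/21 = 61.9%, Eastside 10/22 = 45.5% → Roosevelt
Overall: Roosevelt 33/76 = 43.4%, Eastside 33/64 = 51.6% → Eastside
Roosevelt wins each student group but Eastside wins overall — the comparison reverses. Roosevelt's students skew toward remedial, which has a lower base rate.

No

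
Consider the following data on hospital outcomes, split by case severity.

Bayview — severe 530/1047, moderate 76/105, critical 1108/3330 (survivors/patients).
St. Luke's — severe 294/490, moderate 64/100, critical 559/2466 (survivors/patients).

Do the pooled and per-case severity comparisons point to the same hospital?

Severe: Bayview 530/1047 = 50.6%, St. Luke's 294/490 = 60.0% → St. Luke's
Moderate: Bayview 76/105 = 72.4%, St. Luke's 64/100 = 64.0% → Bayview
Critical: Bayview 1108/3330 = 33.3%, St. Luke's 559/2466 = 22.7% → Bayview
Overall: Bayview 1714/4482 = 38.2%, St. Luke's 917/3056 = 30.0% → Bayview
Neither sweeps: Bayview wins 2 of 3 groups, St. Luke's wins 1. Bayview wins overall but not every group — no Simpson reversal.

No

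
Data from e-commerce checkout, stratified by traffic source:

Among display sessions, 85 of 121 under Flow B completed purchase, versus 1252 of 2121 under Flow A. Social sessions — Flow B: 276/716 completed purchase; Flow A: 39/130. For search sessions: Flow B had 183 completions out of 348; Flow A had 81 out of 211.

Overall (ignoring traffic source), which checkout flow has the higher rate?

Display: Flow B 85/121 = 70.2%, Flow A 1252/2121 = 59.0% → Flow B
Social: Flow B 276/716 = 38.5%, Flow A 39/130 = 30.0% → Flow B
Search: Flow B 183/348 = 52.6%, Flow A 81/211 = 38.4% → Flow B
Overall: Flow B 544/1185 = 45.9%, Flow A 1372/2462 = 55.7% → Flow A
(Flow B wins every traffic group but Flow A wins overall — Flow B's sessions skew toward the low-rate social group.)

Flow A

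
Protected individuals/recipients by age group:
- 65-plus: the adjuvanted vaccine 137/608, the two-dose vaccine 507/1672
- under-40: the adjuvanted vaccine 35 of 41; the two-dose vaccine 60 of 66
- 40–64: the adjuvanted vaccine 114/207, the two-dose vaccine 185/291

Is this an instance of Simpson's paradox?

65-plus: the adjuvanted vaccine 137/608 = 22.5%, the two-dose vaccine 507/1672 = 30.3% → the two-dose vaccine
Under-40: the adjuvanted vaccine 35/41 = 85.4%, the two-dose vaccine 60/66 = 90.9% → the two-dose vaccine
40–64: the adjuvanted vaccine 114/207 = 55.1%, the two-dose vaccine 185/291 = 63.6% → the two-dose vaccine
Overall: the adjuvanted vaccine 286/856 = 33.4%, the two-dose vaccine 752/2029 = 37.1% → the two-dose vaccine
The two-dose vaccine wins overall and in every age group — no reversal.

No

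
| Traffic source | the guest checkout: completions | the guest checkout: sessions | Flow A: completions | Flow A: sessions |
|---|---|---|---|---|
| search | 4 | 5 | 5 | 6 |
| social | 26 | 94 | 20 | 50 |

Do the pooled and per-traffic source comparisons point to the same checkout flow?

Yes

Search: the guest checkout 4/5 = 80.0%, Flow A 5/6 = 83.3% → Flow A
Social: the guest checkout 26/94 = 27.7%, Flow A 20/50 = 40.0% → Flow A
Overall: the guest checkout 30/99 = 30.3%, Flow A 25/56 = 44.6% → Flow A
Flow A wins overall and in every traffic group — no reversal.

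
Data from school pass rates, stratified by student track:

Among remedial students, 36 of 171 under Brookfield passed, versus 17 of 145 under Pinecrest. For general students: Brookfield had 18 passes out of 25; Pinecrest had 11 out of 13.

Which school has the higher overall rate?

Brookfield

Remedial: Brookfield 36/171 = 21.1%, Pinecrest 17/145 = 11.7% → Brookfield
General: Brookfield 18/25 = 72.0%, Pinecrest 11/13 = 84.6% → Pinecrest
Overall: Brookfield 54/196 = 27.6%, Pinecrest 28/158 = 17.7% → Brookfield
(Neither sweeps every student group, but Brookfield has the higher pooled rate.)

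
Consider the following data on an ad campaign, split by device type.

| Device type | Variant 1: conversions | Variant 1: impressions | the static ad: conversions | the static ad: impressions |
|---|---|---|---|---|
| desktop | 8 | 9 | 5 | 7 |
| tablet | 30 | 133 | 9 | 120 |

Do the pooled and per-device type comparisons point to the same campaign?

Desktop: Variant 1 8/9 = 88.9%, the static ad 5/7 = 71.4% → Variant 1
Tablet: Variant 1 30/133 = 22.6%, the static ad 9/120 = 7.5% → Variant 1
Overall: Variant 1 38/142 = 26.8%, the static ad 14/127 = 11.0% → Variant 1
Variant 1 wins overall and in every device group — no reversal.

Yes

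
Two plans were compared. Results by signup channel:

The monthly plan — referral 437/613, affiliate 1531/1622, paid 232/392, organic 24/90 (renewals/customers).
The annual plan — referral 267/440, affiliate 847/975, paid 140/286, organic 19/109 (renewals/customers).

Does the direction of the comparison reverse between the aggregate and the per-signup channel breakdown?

Referral: the monthly plan 437/613 = 71.3%, the annual plan 267/440 = 60.7% → the monthly plan
Affiliate: the monthly plan 1531/1622 = 94.4%, the annual plan 847/975 = 86.9% → the monthly plan
Paid: the monthly plan 232/392 = 59.2%, the annual plan 140/286 = 49.0% → the monthly plan
Organic: the monthly plan 24/90 = 26.7%, the annual plan 19/109 = 17.4% → the monthly plan
Overall: the monthly plan 2224/2717 = 81.9%, the annual plan 1273/1810 = 70.3% → the monthly plan
The monthly plan wins overall and in every signup group — no reversal.

No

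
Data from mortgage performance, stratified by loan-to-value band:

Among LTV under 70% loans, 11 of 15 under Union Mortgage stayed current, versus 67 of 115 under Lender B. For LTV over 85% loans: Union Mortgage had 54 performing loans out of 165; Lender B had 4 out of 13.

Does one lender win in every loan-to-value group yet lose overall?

LTV under 70%: Union Mortgage 11/15 = 73.3%, Lender B 67/115 = 58.3% → Union Mortgage
LTV over 85%: Union Mortgage 54/165 = 32.7%, Lender B 4/13 = 30.8% → Union Mortgage
Overall: Union Mortgage 65/180 = 36.1%, Lender B 71/128 = 55.5% → Lender B
Union Mortgage wins each loan-to-value group but Lender B wins overall — the comparison reverses. Union Mortgage's loans skew toward LTV over 85%, which has a lower base rate.

Yes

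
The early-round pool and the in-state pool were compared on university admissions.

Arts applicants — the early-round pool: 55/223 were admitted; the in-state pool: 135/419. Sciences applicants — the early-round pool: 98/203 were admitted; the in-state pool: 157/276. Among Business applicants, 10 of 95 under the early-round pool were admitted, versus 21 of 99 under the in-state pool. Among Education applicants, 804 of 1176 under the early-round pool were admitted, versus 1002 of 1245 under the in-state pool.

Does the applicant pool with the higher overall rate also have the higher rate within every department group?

Arts: the early-round pool 55/223 = 24.7%, the in-state pool 135/419 = 32.2% → the in-state pool
Sciences: the early-round pool 98/203 = 48.3%, the in-state pool 157/276 = 56.9% → the in-state pool
Business: the early-round pool 10/95 = 10.5%, the in-state pool 21/99 = 21.2% → the in-state pool
Education: the early-round pool 804/1176 = 68.4%, the in-state pool 1002/1245 = 80.5% → the in-state pool
Overall: the early-round pool 967/1697 = 57.0%, the in-state pool 1315/2039 = 64.5% → the in-state pool
The in-state pool wins overall and in every department group — no reversal.

Yes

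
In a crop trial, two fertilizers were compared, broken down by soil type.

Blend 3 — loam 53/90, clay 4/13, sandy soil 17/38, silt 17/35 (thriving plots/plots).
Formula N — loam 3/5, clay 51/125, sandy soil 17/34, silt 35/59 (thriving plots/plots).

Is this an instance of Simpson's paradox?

Yes

Loam: Blend 3 53/90 = 58.9%, Formula N 3/5 = 60.0% → Formula N
Clay: Blend 3 4/13 = 30.8%, Formula N 51/125 = 40.8% → Formula N
Sandy soil: Blend 3 17/38 = 44.7%, Formula N 17/34 = 50.0% → Formula N
Silt: Blend 3 17/35 = 48.6%, Formula N 35/59 = 59.3% → Formula N
Overall: Blend 3 91/176 = 51.7%, Formula N 106/223 = 47.5% → Blend 3
Formula N wins each soil group but Blend 3 wins overall — the comparison reverses. Formula N's plots skew toward clay, which has a lower base rate.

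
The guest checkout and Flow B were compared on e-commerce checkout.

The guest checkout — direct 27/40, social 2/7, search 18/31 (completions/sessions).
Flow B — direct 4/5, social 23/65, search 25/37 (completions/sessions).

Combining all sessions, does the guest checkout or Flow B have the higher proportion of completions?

Direct: the guest checkout 27/40 = 67.5%, Flow B 4/5 = 80.0% → Flow B
Social: the guest checkout 2/7 = 28.6%, Flow B 23/65 = 35.4% → Flow B
Search: the guest checkout 18/31 = 58.1%, Flow B 25/37 = 67.6% → Flow B
Overall: the guest checkout 47/78 = 60.3%, Flow B 52/107 = 48.6% → the guest checkout
(Flow B wins every traffic group but the guest checkout wins overall — Flow B's sessions skew toward the low-rate social group.)

the guest checkout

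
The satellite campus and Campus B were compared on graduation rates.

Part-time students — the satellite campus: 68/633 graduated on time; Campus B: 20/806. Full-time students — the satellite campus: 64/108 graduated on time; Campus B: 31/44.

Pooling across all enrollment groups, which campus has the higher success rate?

Part-time: the satellite campus 68/633 = 10.7%, Campus B 20/806 = 2.5% → the satellite campus
Full-time: the satellite campus 64/108 = 59.3%, Campus B 31/44 = 70.5% → Campus B
Overall: the satellite campus 132/741 = 17.8%, Campus B 51/850 = 6.0% → the satellite campus
(Neither sweeps every enrollment group, but the satellite campus has the higher pooled rate.)

the satellite campus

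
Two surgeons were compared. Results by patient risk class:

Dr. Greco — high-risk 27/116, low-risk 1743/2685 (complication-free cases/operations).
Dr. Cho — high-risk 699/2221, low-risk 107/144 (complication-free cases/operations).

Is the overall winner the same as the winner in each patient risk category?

High-risk: Dr. Greco 27/116 = 23.3%, Dr. Cho 699/2221 = 31.5% → Dr. Cho
Low-risk: Dr. Greco 1743/2685 = 64.9%, Dr. Cho 107/144 = 74.3% → Dr. Cho
Overall: Dr. Greco 1770/2801 = 63.2%, Dr. Cho 806/2365 = 34.1% → Dr. Greco
Dr. Cho wins each patient risk group but Dr. Greco wins overall — the comparison reverses. Dr. Cho's operations skew toward high-risk, which has a lower base rate.

No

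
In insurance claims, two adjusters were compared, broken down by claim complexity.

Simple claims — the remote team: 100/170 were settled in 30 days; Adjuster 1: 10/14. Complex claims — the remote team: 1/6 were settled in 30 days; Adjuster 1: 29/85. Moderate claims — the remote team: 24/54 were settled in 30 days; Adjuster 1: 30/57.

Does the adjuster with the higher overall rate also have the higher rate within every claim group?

No

Simple: the remote team 100/170 = 58.8%, Adjuster 1 10/14 = 71.4% → Adjuster 1
Complex: the remote team 1/6 = 16.7%, Adjuster 1 29/85 = 34.1% → Adjuster 1
Moderate: the remote team 24/54 = 44.4%, Adjuster 1 30/57 = 52.6% → Adjuster 1
Overall: the remote team 125/230 = 54.3%, Adjuster 1 69/156 = 44.2% → the remote team
Adjuster 1 wins each claim group but the remote team wins overall — the comparison reverses. Adjuster 1's claims skew toward complex, which has a lower base rate.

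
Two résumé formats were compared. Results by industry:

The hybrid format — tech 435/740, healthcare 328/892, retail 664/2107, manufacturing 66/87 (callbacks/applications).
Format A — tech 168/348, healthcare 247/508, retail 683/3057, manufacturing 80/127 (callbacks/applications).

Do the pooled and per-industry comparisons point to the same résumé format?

No

Tech: the hybrid format 435/740 = 58.8%, Format A 168/348 = 48.3% → the hybrid format
Healthcare: the hybrid format 328/892 = 36.8%, Format A 247/508 = 48.6% → Format A
Retail: the hybrid format 664/2107 = 31.5%, Format A 683/3057 = 22.3% → the hybrid format
Manufacturing: the hybrid format 66/87 = 75.9%, Format A 80/127 = 63.0% → the hybrid format
Overall: the hybrid format 1493/3826 = 39.0%, Format A 1178/4040 = 29.2% → the hybrid format
Neither sweeps: the hybrid format wins 3 of 4 groups, Format A wins 1. The hybrid format wins overall but not every group — no Simpson reversal.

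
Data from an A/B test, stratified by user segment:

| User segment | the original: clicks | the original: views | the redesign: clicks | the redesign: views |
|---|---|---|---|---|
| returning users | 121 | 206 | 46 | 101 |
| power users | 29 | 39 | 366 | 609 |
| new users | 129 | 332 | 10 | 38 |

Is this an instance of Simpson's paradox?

Yes

Returning users: the original 121/206 = 58.7%, the redesign 46/101 = 45.5% → the original
Power users: the original 29/39 = 74.4%, the redesign 366/609 = 60.1% → the original
New users: the original 129/332 = 38.9%, the redesign 10/38 = 26.3% → the original
Overall: the original 279/577 = 48.4%, the redesign 422/748 = 56.4% → the redesign
The original wins each user group but the redesign wins overall — the comparison reverses. The original's views skew toward new users, which has a lower base rate.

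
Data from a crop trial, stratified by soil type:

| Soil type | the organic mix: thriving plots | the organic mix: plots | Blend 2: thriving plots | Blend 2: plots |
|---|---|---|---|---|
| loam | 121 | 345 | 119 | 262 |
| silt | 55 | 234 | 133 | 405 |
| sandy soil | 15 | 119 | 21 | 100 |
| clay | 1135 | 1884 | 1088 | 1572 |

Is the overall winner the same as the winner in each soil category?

Loam: the organic mix 121/345 = 35.1%, Blend 2 119/262 = 45.4% → Blend 2
Silt: the organic mix 55/234 = 23.5%, Blend 2 133/405 = 32.8% → Blend 2
Sandy soil: the organic mix 15/119 = 12.6%, Blend 2 21/100 = 21.0% → Blend 2
Clay: the organic mix 1135/1884 = 60.2%, Blend 2 1088/1572 = 69.2% → Blend 2
Overall: the organic mix 1326/2582 = 51.4%, Blend 2 1361/2339 = 58.2% → Blend 2
Blend 2 wins overall and in every soil group — no reversal.

Yes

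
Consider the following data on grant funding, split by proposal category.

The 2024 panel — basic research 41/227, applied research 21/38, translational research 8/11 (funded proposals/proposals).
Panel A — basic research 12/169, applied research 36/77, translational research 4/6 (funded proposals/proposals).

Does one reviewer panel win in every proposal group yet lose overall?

No

Basic research: the 2024 panel 41/227 = 18.1%, Panel A 12/169 = 7.1% → the 2024 panel
Applied research: the 2024 panel 21/38 = 55.3%, Panel A 36/77 = 46.8% → the 2024 panel
Translational research: the 2024 panel 8/11 = 72.7%, Panel A 4/6 = 66.7% → the 2024 panel
Overall: the 2024 panel 70/276 = 25.4%, Panel A 52/252 = 20.6% → the 2024 panel
The 2024 panel wins overall and in every proposal group — no reversal.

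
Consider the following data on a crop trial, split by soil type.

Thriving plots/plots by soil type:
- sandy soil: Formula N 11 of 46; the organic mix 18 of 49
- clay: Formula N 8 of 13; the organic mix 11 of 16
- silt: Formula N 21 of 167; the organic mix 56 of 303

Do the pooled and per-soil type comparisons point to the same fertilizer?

Yes

Sandy soil: Formula N 11/46 = 23.9%, the organic mix 18/49 = 36.7% → the organic mix
Clay: Formula N 8/13 = 61.5%, the organic mix 11/16 = 68.8% → the organic mix
Silt: Formula N 21/167 = 12.6%, the organic mix 56/303 = 18.5% → the organic mix
Overall: Formula N 40/226 = 17.7%, the organic mix 85/368 = 23.1% → the organic mix
The organic mix wins overall and in every soil group — no reversal.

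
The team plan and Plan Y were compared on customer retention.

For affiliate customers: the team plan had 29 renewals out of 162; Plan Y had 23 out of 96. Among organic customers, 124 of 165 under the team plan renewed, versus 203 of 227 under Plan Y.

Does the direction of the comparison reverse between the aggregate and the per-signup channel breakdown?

No

Affiliate: the team plan 29/162 = 17.9%, Plan Y 23/96 = 24.0% → Plan Y
Organic: the team plan 124/165 = 75.2%, Plan Y 203/227 = 89.4% → Plan Y
Overall: the team plan 153/327 = 46.8%, Plan Y 226/323 = 70.0% → Plan Y
Plan Y wins overall and in every signup group — no reversal.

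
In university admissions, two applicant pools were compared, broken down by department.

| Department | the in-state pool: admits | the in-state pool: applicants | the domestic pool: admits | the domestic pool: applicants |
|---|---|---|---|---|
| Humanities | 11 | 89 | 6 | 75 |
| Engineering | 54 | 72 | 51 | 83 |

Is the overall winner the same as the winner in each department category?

Yes

Humanities: the in-state pool 11/89 = 12.4%, the domestic pool 6/75 = 8.0% → the in-state pool
Engineering: the in-state pool 54/72 = 75.0%, the domestic pool 51/83 = 61.4% → the in-state pool
Overall: the in-state pool 65/161 = 40.4%, the domestic pool 57/158 = 36.1% → the in-state pool
The in-state pool wins overall and in every department group — no reversal.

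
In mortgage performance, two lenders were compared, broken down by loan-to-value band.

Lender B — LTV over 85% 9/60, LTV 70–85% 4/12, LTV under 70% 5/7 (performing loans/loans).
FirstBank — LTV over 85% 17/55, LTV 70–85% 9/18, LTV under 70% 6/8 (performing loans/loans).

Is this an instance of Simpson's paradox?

LTV over 85%: Lender B 9/60 = 15.0%, FirstBank 17/55 = 30.9% → FirstBank
LTV 70–85%: Lender B 4/12 = 33.3%, FirstBank 9/18 = 50.0% → FirstBank
LTV under 70%: Lender B 5/7 = 71.4%, FirstBank 6/8 = 75.0% → FirstBank
Overall: Lender B 18/79 = 22.8%, FirstBank 32/81 = 39.5% → FirstBank
FirstBank wins overall and in every loan-to-value group — no reversal.

No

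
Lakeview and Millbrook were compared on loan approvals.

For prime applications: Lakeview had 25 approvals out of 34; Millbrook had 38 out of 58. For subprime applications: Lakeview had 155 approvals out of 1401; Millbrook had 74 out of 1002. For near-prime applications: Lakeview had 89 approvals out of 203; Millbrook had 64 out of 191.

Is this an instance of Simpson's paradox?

No

Prime: Lakeview 25/34 = 73.5%, Millbrook 38/58 = 65.5% → Lakeview
Subprime: Lakeview 155/1401 = 11.1%, Millbrook 74/1002 = 7.4% → Lakeview
Near-prime: Lakeview 89/203 = 43.8%, Millbrook 64/191 = 33.5% → Lakeview
Overall: Lakeview 269/1638 = 16.4%, Millbrook 176/1251 = 14.1% → Lakeview
Lakeview wins overall and in every credit group — no reversal.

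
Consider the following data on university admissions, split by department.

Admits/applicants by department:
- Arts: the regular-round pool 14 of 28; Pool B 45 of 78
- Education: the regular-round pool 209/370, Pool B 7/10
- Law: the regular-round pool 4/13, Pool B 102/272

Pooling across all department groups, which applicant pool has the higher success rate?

the regular-round pool

Arts: the regular-round pool 14/28 = 50.0%, Pool B 45/78 = 57.7% → Pool B
Education: the regular-round pool 209/370 = 56.5%, Pool B 7/10 = 70.0% → Pool B
Law: the regular-round pool 4/13 = 30.8%, Pool B 102/272 = 37.5% → Pool B
Overall: the regular-round pool 227/411 = 55.2%, Pool B 154/360 = 42.8% → the regular-round pool
(Pool B wins every department group but the regular-round pool wins overall — Pool B's applicants skew toward the low-rate Law group.)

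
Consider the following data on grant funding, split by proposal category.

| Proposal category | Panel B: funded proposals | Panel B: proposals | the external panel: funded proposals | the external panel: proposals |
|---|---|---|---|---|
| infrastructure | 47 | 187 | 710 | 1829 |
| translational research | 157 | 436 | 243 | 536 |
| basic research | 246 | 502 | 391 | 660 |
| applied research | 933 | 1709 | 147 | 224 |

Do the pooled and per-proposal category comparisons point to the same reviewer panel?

No

Infrastructure: Panel B 47/187 = 25.1%, the external panel 710/1829 = 38.8% → the external panel
Translational research: Panel B 157/436 = 36.0%, the external panel 243/536 = 45.3% → the external panel
Basic research: Panel B 246/502 = 49.0%, the external panel 391/660 = 59.2% → the external panel
Applied research: Panel B 933/1709 = 54.6%, the external panel 147/224 = 65.6% → the external panel
Overall: Panel B 1383/2834 = 48.8%, the external panel 1491/3249 = 45.9% → Panel B
The external panel wins each proposal group but Panel B wins overall — the comparison reverses. The external panel's proposals skew toward infrastructure, which has a lower base rate.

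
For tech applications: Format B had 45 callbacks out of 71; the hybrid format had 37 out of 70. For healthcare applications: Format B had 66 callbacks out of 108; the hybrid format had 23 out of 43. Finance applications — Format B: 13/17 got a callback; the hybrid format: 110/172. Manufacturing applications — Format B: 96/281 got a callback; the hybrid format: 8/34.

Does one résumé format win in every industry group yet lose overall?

Yes

Tech: Format B 45/71 = 63.4%, the hybrid format 37/70 = 52.9% → Format B
Healthcare: Format B 66/108 = 61.1%, the hybrid format 23/43 = 53.5% → Format B
Finance: Format B 13/17 = 76.5%, the hybrid format 110/172 = 64.0% → Format B
Manufacturing: Format B 96/281 = 34.2%, the hybrid format 8/34 = 23.5% → Format B
Overall: Format B 220/477 = 46.1%, the hybrid format 178/319 = 55.8% → the hybrid format
Format B wins each industry group but the hybrid format wins overall — the comparison reverses. Format B's applications skew toward manufacturing, which has a lower base rate.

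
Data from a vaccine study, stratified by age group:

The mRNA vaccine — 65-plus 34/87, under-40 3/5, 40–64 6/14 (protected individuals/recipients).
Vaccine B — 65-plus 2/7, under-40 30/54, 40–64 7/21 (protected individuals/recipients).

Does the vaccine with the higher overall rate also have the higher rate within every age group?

65-plus: the mRNA vaccine 34/87 = 39.1%, Vaccine B 2/7 = 28.6% → the mRNA vaccine
Under-40: the mRNA vaccine 3/5 = 60.0%, Vaccine B 30/54 = 55.6% → the mRNA vaccine
40–64: the mRNA vaccine 6/14 = 42.9%, Vaccine B 7/21 = 33.3% → the mRNA vaccine
Overall: the mRNA vaccine 43/106 = 40.6%, Vaccine B 39/82 = 47.6% → Vaccine B
The mRNA vaccine wins each age group but Vaccine B wins overall — the comparison reverses. The mRNA vaccine's recipients skew toward 65-plus, which has a lower base rate.

No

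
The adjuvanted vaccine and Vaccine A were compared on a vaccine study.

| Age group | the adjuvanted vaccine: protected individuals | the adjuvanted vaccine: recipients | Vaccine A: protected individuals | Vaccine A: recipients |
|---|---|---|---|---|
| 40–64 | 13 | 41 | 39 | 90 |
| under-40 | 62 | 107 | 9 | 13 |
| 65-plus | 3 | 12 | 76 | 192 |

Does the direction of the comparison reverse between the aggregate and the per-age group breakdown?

40–64: the adjuvanted vaccine 13/41 = 31.7%, Vaccine A 39/90 = 43.3% → Vaccine A
Under-40: the adjuvanted vaccine 62/107 = 57.9%, Vaccine A 9/13 = 69.2% → Vaccine A
65-plus: the adjuvanted vaccine 3/12 = 25.0%, Vaccine A 76/192 = 39.6% → Vaccine A
Overall: the adjuvanted vaccine 78/160 = 48.8%, Vaccine A 124/295 = 42.0% → the adjuvanted vaccine
Vaccine A wins each age group but the adjuvanted vaccine wins overall — the comparison reverses. Vaccine A's recipients skew toward 65-plus, which has a lower base rate.

Yes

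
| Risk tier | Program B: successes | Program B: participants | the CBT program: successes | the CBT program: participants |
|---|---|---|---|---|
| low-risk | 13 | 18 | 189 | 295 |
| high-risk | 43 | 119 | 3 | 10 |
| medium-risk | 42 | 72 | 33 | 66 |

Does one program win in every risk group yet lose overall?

Yes

Low-risk: Program B 13/18 = 72.2%, the CBT program 189/295 = 64.1% → Program B
High-risk: Program B 43/119 = 36.1%, the CBT program 3/10 = 30.0% → Program B
Medium-risk: Program B 42/72 = 58.3%, the CBT program 33/66 = 50.0% → Program B
Overall: Program B 98/209 = 46.9%, the CBT program 225/371 = 60.6% → the CBT program
Program B wins each risk group but the CBT program wins overall — the comparison reverses. Program B's participants skew toward high-risk, which has a lower base rate.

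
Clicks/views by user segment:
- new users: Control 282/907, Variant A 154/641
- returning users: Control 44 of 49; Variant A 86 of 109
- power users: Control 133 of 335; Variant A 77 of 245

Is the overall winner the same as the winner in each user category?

New users: Control 282/907 = 31.1%, Variant A 154/641 = 24.0% → Control
Returning users: Control 44/49 = 89.8%, Variant A 86/109 = 78.9% → Control
Power users: Control 133/335 = 39.7%, Variant A 77/245 = 31.4% → Control
Overall: Control 459/1291 = 35.6%, Variant A 317/995 = 31.9% → Control
Control wins overall and in every user group — no reversal.

Yes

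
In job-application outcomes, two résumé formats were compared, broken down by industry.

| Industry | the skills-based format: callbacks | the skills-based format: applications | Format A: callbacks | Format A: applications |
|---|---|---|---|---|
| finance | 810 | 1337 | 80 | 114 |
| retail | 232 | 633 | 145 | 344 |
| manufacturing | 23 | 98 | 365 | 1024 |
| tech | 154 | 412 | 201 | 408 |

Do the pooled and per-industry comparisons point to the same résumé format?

Finance: the skills-based format 810/1337 = 60.6%, Format A 80/114 = 70.2% → Format A
Retail: the skills-based format 232/633 = 36.7%, Format A 145/344 = 42.2% → Format A
Manufacturing: the skills-based format 23/98 = 23.5%, Format A 365/1024 = 35.6% → Format A
Tech: the skills-based format 154/412 = 37.4%, Format A 201/408 = 49.3% → Format A
Overall: the skills-based format 1219/2480 = 49.2%, Format A 791/1890 = 41.9% → the skills-based format
Format A wins each industry group but the skills-based format wins overall — the comparison reverses. Format A's applications skew toward manufacturing, which has a lower base rate.

No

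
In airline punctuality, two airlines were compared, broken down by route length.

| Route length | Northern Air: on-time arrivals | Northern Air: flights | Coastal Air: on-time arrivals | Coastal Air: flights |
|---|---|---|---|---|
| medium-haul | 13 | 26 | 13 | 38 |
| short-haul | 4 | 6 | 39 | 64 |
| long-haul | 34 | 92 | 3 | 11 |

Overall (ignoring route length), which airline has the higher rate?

Medium-haul: Northern Air 13/26 = 50.0%, Coastal Air 13/38 = 34.2% → Northern Air
Short-haul: Northern Air 4/6 = 66.7%, Coastal Air 39/64 = 60.9% → Northern Air
Long-haul: Northern Air 34/92 = 37.0%, Coastal Air 3/11 = 27.3% → Northern Air
Overall: Northern Air 51/124 = 41.1%, Coastal Air 55/113 = 48.7% → Coastal Air
(Northern Air wins every route group but Coastal Air wins overall — Northern Air's flights skew toward the low-rate long-haul group.)

Coastal Air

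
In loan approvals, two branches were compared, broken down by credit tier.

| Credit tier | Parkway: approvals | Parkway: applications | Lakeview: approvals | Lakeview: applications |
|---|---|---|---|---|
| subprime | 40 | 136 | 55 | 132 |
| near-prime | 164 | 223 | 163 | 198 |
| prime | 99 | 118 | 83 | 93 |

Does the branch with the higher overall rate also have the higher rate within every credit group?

Yes

Subprime: Parkway 40/136 = 29.4%, Lakeview 55/132 = 41.7% → Lakeview
Near-prime: Parkway 164/223 = 73.5%, Lakeview 163/198 = 82.3% → Lakeview
Prime: Parkway 99/118 = 83.9%, Lakeview 83/93 = 89.2% → Lakeview
Overall: Parkway 303/477 = 63.5%, Lakeview 301/423 = 71.2% → Lakeview
Lakeview wins overall and in every credit group — no reversal.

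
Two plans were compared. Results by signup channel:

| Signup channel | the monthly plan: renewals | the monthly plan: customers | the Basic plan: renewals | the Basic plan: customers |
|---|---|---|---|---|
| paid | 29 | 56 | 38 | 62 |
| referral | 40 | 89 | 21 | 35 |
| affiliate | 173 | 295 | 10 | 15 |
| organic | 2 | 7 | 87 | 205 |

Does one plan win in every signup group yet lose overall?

Paid: the monthly plan 29/56 = 51.8%, the Basic plan 38/62 = 61.3% → the Basic plan
Referral: the monthly plan 40/89 = 44.9%, the Basic plan 21/35 = 60.0% → the Basic plan
Affiliate: the monthly plan 173/295 = 58.6%, the Basic plan 10/15 = 66.7% → the Basic plan
Organic: the monthly plan 2/7 = 28.6%, the Basic plan 87/205 = 42.4% → the Basic plan
Overall: the monthly plan 244/447 = 54.6%, the Basic plan 156/317 = 49.2% → the monthly plan
The Basic plan wins each signup group but the monthly plan wins overall — the comparison reverses. The Basic plan's customers skew toward organic, which has a lower base rate.

Yes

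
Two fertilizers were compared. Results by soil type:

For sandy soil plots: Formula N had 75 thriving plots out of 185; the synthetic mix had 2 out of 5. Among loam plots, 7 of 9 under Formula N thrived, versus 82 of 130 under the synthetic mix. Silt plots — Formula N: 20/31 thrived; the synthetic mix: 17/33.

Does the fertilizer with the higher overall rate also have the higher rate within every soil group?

No

Sandy soil: Formula N 75/185 = 40.5%, the synthetic mix 2/5 = 40.0% → Formula N
Loam: Formula N 7/9 = 77.8%, the synthetic mix 82/130 = 63.1% → Formula N
Silt: Formula N 20/31 = 64.5%, the synthetic mix 17/33 = 51.5% → Formula N
Overall: Formula N 102/225 = 45.3%, the synthetic mix 101/168 = 60.1% → the synthetic mix
Formula N wins each soil group but the synthetic mix wins overall — the comparison reverses. Formula N's plots skew toward sandy soil, which has a lower base rate.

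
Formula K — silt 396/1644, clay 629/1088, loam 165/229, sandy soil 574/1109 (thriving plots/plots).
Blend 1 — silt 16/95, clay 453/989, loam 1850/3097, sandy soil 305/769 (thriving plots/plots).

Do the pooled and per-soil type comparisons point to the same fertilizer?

Silt: Formula K 396/1644 = 24.1%, Blend 1 16/95 = 16.8% → Formula K
Clay: Formula K 629/1088 = 57.8%, Blend 1 453/989 = 45.8% → Formula K
Loam: Formula K 165/229 = 72.1%, Blend 1 1850/3097 = 59.7% → Formula K
Sandy soil: Formula K 574/1109 = 51.8%, Blend 1 305/769 = 39.7% → Formula K
Overall: Formula K 1764/4070 = 43.3%, Blend 1 2624/4950 = 53.0% → Blend 1
Formula K wins each soil group but Blend 1 wins overall — the comparison reverses. Formula K's plots skew toward silt, which has a lower base rate.

No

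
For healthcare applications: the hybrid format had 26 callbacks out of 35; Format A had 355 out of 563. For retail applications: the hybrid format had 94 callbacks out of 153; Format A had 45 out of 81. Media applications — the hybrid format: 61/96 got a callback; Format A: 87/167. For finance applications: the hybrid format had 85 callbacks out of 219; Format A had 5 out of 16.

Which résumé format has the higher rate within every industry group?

Healthcare: the hybrid format 26/35 = 74.3%, Format A 355/563 = 63.1% → the hybrid format
Retail: the hybrid format 94/153 = 61.4%, Format A 45/81 = 55.6% → the hybrid format
Media: the hybrid format 61/96 = 63.5%, Format A 87/167 = 52.1% → the hybrid format
Finance: the hybrid format 85/219 = 38.8%, Format A 5/16 = 31.2% → the hybrid format
The hybrid format has the higher rate in all 4 groups.

the hybrid format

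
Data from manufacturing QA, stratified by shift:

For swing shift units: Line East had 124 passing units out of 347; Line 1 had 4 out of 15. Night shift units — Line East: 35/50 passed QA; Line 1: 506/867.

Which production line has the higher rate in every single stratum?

Swing shift: Line East 124/347 = 35.7%, Line 1 4/15 = 26.7% → Line East
Night shift: Line East 35/50 = 70.0%, Line 1 506/867 = 58.4% → Line East
Line East has the higher rate in both groups.

Line East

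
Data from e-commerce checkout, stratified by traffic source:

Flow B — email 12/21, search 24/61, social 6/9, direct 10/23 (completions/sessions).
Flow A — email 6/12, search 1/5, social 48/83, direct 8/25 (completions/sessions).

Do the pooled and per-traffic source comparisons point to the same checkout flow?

No

Email: Flow B 12/21 = 57.1%, Flow A 6/12 = 50.0% → Flow B
Search: Flow B 24/61 = 39.3%, Flow A 1/5 = 20.0% → Flow B
Social: Flow B 6/9 = 66.7%, Flow A 48/83 = 57.8% → Flow B
Direct: Flow B 10/23 = 43.5%, Flow A 8/25 = 32.0% → Flow B
Overall: Flow B 52/114 = 45.6%, Flow A 63/125 = 50.4% → Flow A
Flow B wins each traffic group but Flow A wins overall — the comparison reverses. Flow B's sessions skew toward search, which has a lower base rate.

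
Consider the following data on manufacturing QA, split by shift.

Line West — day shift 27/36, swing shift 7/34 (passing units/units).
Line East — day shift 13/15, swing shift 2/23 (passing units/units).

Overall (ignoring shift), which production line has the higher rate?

Line West

Day shift: Line West 27/36 = 75.0%, Line East 13/15 = 86.7% → Line East
Swing shift: Line West 7/34 = 20.6%, Line East 2/23 = 8.7% → Line West
Overall: Line West 34/70 = 48.6%, Line East 15/38 = 39.5% → Line West
(Neither sweeps every shift group, but Line West has the higher pooled rate.)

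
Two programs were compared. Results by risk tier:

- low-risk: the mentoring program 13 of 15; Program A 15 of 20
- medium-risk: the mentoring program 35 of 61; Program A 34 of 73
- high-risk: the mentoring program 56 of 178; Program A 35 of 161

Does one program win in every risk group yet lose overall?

Low-risk: the mentoring program 13/15 = 86.7%, Program A 15/20 = 75.0% → the mentoring program
Medium-risk: the mentoring program 35/61 = 57.4%, Program A 34/73 = 46.6% → the mentoring program
High-risk: the mentoring program 56/178 = 31.5%, Program A 35/161 = 21.7% → the mentoring program
Overall: the mentoring program 104/254 = 40.9%, Program A 84/254 = 33.1% → the mentoring program
The mentoring program wins overall and in every risk group — no reversal.

No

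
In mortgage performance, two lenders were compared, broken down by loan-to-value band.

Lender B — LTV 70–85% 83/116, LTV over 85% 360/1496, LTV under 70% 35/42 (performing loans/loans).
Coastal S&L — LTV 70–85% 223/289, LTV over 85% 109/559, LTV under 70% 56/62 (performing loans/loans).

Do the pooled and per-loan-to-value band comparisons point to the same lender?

No

LTV 70–85%: Lender B 83/116 = 71.6%, Coastal S&L 223/289 = 77.2% → Coastal S&L
LTV over 85%: Lender B 360/1496 = 24.1%, Coastal S&L 109/559 = 19.5% → Lender B
LTV under 70%: Lender B 35/42 = 83.3%, Coastal S&L 56/62 = 90.3% → Coastal S&L
Overall: Lender B 478/1654 = 28.9%, Coastal S&L 388/910 = 42.6% → Coastal S&L
Neither sweeps: Lender B wins 1 of 3 groups, Coastal S&L wins 2. Coastal S&L wins overall but not every group — no Simpson reversal.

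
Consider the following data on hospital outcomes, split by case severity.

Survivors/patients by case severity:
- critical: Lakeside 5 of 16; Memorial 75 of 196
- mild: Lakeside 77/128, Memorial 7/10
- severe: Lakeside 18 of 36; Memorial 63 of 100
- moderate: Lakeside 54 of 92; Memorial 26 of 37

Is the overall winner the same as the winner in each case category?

No

Critical: Lakeside 5/16 = 31.2%, Memorial 75/196 = 38.3% → Memorial
Mild: Lakeside 77/128 = 60.2%, Memorial 7/10 = 70.0% → Memorial
Severe: Lakeside 18/36 = 50.0%, Memorial 63/100 = 63.0% → Memorial
Moderate: Lakeside 54/92 = 58.7%, Memorial 26/37 = 70.3% → Memorial
Overall: Lakeside 154/272 = 56.6%, Memorial 171/343 = 49.9% → Lakeside
Memorial wins each case group but Lakeside wins overall — the comparison reverses. Memorial's patients skew toward critical, which has a lower base rate.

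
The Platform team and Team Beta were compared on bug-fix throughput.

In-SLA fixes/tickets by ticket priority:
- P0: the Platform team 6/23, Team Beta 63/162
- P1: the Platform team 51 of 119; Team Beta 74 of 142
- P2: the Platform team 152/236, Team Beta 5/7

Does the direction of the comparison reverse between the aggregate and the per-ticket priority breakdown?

P0: the Platform team 6/23 = 26.1%, Team Beta 63/162 = 38.9% → Team Beta
P1: the Platform team 51/119 = 42.9%, Team Beta 74/142 = 52.1% → Team Beta
P2: the Platform team 152/236 = 64.4%, Team Beta 5/7 = 71.4% → Team Beta
Overall: the Platform team 209/378 = 55.3%, Team Beta 142/311 = 45.7% → the Platform team
Team Beta wins each ticket group but the Platform team wins overall — the comparison reverses. Team Beta's tickets skew toward P0, which has a lower base rate.

Yes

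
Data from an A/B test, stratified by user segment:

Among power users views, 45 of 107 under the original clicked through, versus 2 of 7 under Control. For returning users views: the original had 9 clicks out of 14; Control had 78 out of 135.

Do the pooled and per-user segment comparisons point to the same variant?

No

Power users: the original 45/107 = 42.1%, Control 2/7 = 28.6% → the original
Returning users: the original 9/14 = 64.3%, Control 78/135 = 57.8% → the original
Overall: the original 54/121 = 44.6%, Control 80/142 = 56.3% → Control
The original wins each user group but Control wins overall — the comparison reverses. The original's views skew toward power users, which has a lower base rate.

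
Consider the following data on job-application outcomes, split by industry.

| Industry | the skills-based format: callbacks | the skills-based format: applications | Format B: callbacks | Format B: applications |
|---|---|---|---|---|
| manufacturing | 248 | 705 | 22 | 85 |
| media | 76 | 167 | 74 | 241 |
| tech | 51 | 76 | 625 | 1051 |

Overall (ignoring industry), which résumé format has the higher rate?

Manufacturing: the skills-based format 248/705 = 35.2%, Format B 22/85 = 25.9% → the skills-based format
Media: the skills-based format 76/167 = 45.5%, Format B 74/241 = 30.7% → the skills-based format
Tech: the skills-based format 51/76 = 67.1%, Format B 625/1051 = 59.5% → the skills-based format
Overall: the skills-based format 375/948 = 39.6%, Format B 721/1377 = 52.4% → Format B
(The skills-based format wins every industry group but Format B wins overall — the skills-based format's applications skew toward the low-rate manufacturing group.)

Format B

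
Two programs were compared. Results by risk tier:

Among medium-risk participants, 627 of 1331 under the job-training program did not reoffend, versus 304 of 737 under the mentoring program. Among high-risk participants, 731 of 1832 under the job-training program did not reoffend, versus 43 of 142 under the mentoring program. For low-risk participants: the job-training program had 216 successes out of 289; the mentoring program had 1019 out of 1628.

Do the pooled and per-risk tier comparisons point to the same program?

No

Medium-risk: the job-training program 627/1331 = 47.1%, the mentoring program 304/737 = 41.2% → the job-training program
High-risk: the job-training program 731/1832 = 39.9%, the mentoring program 43/142 = 30.3% → the job-training program
Low-risk: the job-training program 216/289 = 74.7%, the mentoring program 1019/1628 = 62.6% → the job-training program
Overall: the job-training program 1574/3452 = 45.6%, the mentoring program 1366/2507 = 54.5% → the mentoring program
The job-training program wins each risk group but the mentoring program wins overall — the comparison reverses. The job-training program's participants skew toward high-risk, which has a lower base rate.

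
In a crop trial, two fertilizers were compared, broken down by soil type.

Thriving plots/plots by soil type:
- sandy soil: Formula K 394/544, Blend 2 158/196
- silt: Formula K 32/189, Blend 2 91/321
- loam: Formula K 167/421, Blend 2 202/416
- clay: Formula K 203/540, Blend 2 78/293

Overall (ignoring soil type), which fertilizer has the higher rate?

Sandy soil: Formula K 394/544 = 72.4%, Blend 2 158/196 = 80.6% → Blend 2
Silt: Formula K 32/189 = 16.9%, Blend 2 91/321 = 28.3% → Blend 2
Loam: Formula K 167/421 = 39.7%, Blend 2 202/416 = 48.6% → Blend 2
Clay: Formula K 203/540 = 37.6%, Blend 2 78/293 = 26.6% → Formula K
Overall: Formula K 796/1694 = 47.0%, Blend 2 529/1226 = 43.1% → Formula K
(Neither sweeps every soil group, but Formula K has the higher pooled rate.)

Formula K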